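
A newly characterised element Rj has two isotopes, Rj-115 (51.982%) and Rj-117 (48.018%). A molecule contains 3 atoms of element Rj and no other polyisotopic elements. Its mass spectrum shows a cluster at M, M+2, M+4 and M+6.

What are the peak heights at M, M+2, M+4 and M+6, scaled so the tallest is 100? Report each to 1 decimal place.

36.1 : 100.0 : 92.4 : 28.4

The 3 Rj atoms are independent, so intensities follow the terms of (0.51982 + 0.48018)^3.
P(M) = 0.51982^3 = 0.140462
P(M+2) = 3 × 0.51982^2 × 0.48018^1 = 0.389252
P(M+4) = 3 × 0.51982^1 × 0.48018^2 = 0.359569
P(M+6) = 0.48018^3 = 0.110716
The M+2 peak is largest (0.389252); scaling to 100 gives 36.1 : 100.0 : 92.4 : 28.4.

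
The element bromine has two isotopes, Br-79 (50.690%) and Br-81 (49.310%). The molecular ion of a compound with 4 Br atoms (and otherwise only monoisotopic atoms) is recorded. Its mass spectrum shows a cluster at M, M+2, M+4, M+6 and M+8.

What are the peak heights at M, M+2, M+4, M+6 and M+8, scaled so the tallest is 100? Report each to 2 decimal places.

The 4 Br atoms are independent, so intensities follow the terms of (0.50690 + 0.49310)^4.
P(M) = 0.50690^4 = 0.066022
P(M+2) = 4 × 0.50690^3 × 0.49310^1 = 0.256899
P(M+4) = 6 × 0.50690^2 × 0.49310^2 = 0.374857
P(M+6) = 4 × 0.50690^1 × 0.49310^3 = 0.243101
P(M+8) = 0.49310^4 = 0.059121
The M+4 peak is largest (0.374857); scaling to 100 gives 17.61 : 68.53 : 100.00 : 64.85 : 15.77.

17.61 : 68.53 : 100.00 : 64.85 : 15.77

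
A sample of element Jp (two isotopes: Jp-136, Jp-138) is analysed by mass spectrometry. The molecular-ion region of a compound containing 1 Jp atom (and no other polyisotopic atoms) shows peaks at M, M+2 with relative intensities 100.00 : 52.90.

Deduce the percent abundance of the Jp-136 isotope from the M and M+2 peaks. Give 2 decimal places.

65.40%

Write p for the Jp-136 fraction. I(M+2)/I(M) = [C(1,1)·p^0·(1−p)] / p^1 = 1·(1−p)/p = 52.90/100.00 = 0.5290
(1−p)/p = 0.5290/1 = 0.5290  ⇒  p = 1/(1 + 0.5290) = 0.6540
Jp-136: 65.40%, Jp-138: 34.60%.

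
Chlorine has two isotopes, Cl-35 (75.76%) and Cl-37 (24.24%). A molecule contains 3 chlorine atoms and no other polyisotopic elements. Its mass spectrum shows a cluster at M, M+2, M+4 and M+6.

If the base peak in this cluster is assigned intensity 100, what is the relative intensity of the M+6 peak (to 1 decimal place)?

Term probabilities: M 0.4348, M+2 0.4174, M+4 0.1335, M+6 0.0142. Base peak = M.
P(M) = C(3,0) × 0.7576^3 × 0.2424^0 = 1 × 0.4348304 × 1.0000 = 0.434830 (base)
P(M+6) = C(3,3) × 0.7576^0 × 0.2424^3 = 1 × 1.0000 × 0.01424288 = 0.014243
Relative intensity = 0.014243 / 0.434830 × 100 = 3.3

3.3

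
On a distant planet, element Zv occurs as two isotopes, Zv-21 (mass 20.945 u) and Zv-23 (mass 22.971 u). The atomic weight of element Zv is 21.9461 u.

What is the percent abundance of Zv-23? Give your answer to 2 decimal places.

49.41%

With x = fraction of Zv-21 (so Zv-23 is 1 − x):
20.945·x + 22.971·(1 − x) = 21.9461
(20.945 − 22.971)·x = 21.9461 − 22.971
x = -1.0249 / -2.026 = 0.50587 → 50.59% Zv-21, 49.41% Zv-23.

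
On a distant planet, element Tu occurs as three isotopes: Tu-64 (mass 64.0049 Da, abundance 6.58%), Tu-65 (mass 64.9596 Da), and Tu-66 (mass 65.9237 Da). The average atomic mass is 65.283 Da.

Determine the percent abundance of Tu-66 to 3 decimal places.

The remaining 93.42% is split between Tu-65 (fraction x) and Tu-66 (fraction 0.9342 − x).
Substituting: 64.9596x + 65.9237(0.9342 − x) = 61.07147758
(64.9596 − 65.9237)x = -0.51444296  ⇒  x = 0.53360, y = 0.40060
Tu-65: 53.360%, Tu-66: 40.060%.

40.060%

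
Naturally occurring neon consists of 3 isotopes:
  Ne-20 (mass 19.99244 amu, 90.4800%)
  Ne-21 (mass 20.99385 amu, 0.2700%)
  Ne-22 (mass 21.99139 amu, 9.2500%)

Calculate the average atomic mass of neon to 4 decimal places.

The abundance-weighted mean is 0.904800 × 19.99244 + 0.002700 × 20.99385 + 0.092500 × 21.99139
= 18.089160 + 0.056683 + 2.034204 = 20.180047 amu

20.1800 amu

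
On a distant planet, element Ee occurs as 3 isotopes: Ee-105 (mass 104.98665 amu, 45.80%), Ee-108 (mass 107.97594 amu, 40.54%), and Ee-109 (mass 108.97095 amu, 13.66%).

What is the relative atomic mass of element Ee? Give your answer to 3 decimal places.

Weight each isotope mass by its fractional abundance: 0.4580 × 104.98665 + 0.4054 × 107.97594 + 0.1366 × 108.97095
= 48.083886 + 43.773446 + 14.885432 = 106.742764 amu

106.743 amu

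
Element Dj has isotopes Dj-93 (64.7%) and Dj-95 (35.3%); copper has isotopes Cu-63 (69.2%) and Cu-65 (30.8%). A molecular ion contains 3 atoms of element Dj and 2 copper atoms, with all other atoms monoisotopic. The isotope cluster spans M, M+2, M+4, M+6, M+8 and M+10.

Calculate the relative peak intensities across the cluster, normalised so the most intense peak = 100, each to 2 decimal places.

39.24 : 99.17 : 100.00 : 50.30 : 12.62 : 1.26

Element Dj pattern (n=3): 0.27084002 : 0.44330693 : 0.24186607 : 0.04398698
Copper pattern (n=2): 0.478864 : 0.426272 : 0.094864
Convolve the two distributions (both contribute in 2-u steps):
  M: 0.27084002×0.478864 = 0.129696
  M+2: 0.27084002×0.426272 + 0.44330693×0.478864 = 0.327735
  M+4: 0.27084002×0.094864 + 0.44330693×0.426272 + 0.24186607×0.478864 = 0.330483
  M+6: 0.44330693×0.094864 + 0.24186607×0.426272 + 0.04398698×0.478864 = 0.166218
  M+8: 0.24186607×0.094864 + 0.04398698×0.426272 = 0.041695
  M+10: 0.04398698×0.094864 = 0.004173
Scale to base peak (0.330483) = 100: 39.24 : 99.17 : 100.00 : 50.30 : 12.62 : 1.26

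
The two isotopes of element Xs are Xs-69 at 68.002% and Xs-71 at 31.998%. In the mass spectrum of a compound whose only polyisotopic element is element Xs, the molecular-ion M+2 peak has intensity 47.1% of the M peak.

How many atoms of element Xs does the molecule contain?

With n Xs atoms, P(M+2)/P(M) = C(n,1)·p^(n−1)q / p^n = n·q/p = n · 0.31998/0.68002.
n = 0.471 × 0.68002/0.31998 = 1.00 ≈ 1

1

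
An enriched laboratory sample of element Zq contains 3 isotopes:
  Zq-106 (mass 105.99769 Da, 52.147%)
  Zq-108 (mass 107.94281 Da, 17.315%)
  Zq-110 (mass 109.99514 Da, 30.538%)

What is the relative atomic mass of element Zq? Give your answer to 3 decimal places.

Ar = Σ fᵢ·mᵢ = 0.52147 × 105.99769 + 0.17315 × 107.94281 + 0.30538 × 109.99514
= 55.274615 + 18.690298 + 33.590316 = 107.555229 Da

107.555 Da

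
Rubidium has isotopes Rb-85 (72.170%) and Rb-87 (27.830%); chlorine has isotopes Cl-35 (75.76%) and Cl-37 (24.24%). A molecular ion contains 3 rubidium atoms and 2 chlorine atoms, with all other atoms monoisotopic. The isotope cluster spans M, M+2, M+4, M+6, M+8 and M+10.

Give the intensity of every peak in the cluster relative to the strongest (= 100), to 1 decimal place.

55.7 : 100.0 : 71.7 : 25.7 : 4.6 : 0.3

Rubidium pattern (n=3): 0.37589809 : 0.43485841 : 0.16768892 : 0.02155458
Chlorine pattern (n=2): 0.57395776 : 0.36728448 : 0.05875776
Convolve the two distributions (both contribute in 2-u steps):
  M: 0.37589809×0.57395776 = 0.215750
  M+2: 0.37589809×0.36728448 + 0.43485841×0.57395776 = 0.387652
  M+4: 0.37589809×0.05875776 + 0.43485841×0.36728448 + 0.16768892×0.57395776 = 0.278050
  M+6: 0.43485841×0.05875776 + 0.16768892×0.36728448 + 0.02155458×0.57395776 = 0.099512
  M+8: 0.16768892×0.05875776 + 0.02155458×0.36728448 = 0.017770
  M+10: 0.02155458×0.05875776 = 0.001266
Scale to base peak (0.387652) = 100: 55.7 : 100.0 : 71.7 : 25.7 : 4.6 : 0.3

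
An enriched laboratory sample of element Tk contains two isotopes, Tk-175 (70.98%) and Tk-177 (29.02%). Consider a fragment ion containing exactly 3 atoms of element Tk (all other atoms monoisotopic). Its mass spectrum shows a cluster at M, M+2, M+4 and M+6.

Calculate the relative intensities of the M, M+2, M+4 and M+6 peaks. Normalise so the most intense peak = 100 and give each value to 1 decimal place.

81.5 : 100.0 : 40.9 : 5.6

Expanding (0.7098 + 0.2902)^3:
P(M) = 0.7098^3 = 0.357609
P(M+2) = 3 × 0.7098^2 × 0.2902^1 = 0.438622
P(M+4) = 3 × 0.7098^1 × 0.2902^2 = 0.179330
P(M+6) = 0.2902^3 = 0.024439
The M+2 peak is largest (0.438622); scaling to 100 gives 81.5 : 100.0 : 40.9 : 5.6.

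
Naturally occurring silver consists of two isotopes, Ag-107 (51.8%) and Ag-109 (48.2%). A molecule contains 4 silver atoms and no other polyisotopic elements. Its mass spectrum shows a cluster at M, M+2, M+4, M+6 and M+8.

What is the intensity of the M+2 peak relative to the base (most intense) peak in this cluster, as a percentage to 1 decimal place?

(0.518 + 0.482)^4 gives M 0.0720, M+2 0.2680, M+4 0.3740, M+6 0.2320, M+8 0.0540; the largest is M+4.
P(M+4) = C(4,2) × 0.518^2 × 0.482^2 = 6 × 0.268324 × 0.232324 = 0.374029 (base)
P(M+2) = C(4,1) × 0.518^3 × 0.482^1 = 4 × 0.13899183 × 0.4820 = 0.267976
Relative intensity = 0.267976 / 0.374029 × 100 = 71.6

71.6%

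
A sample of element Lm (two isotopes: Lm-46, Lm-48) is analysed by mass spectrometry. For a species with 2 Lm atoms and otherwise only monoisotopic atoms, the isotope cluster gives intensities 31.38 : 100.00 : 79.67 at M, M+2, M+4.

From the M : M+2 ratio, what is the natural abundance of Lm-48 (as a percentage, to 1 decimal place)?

61.4%

Let p = fractional abundance of Lm-46. I(M+2)/I(M) = [C(2,1)·p^1·(1−p)] / p^2 = 2·(1−p)/p = 100.00/31.38 = 3.1867
(1−p)/p = 3.1867/2 = 1.5934  ⇒  p = 1/(1 + 1.5934) = 0.3856
Lm-46: 38.6%, Lm-48: 61.4%.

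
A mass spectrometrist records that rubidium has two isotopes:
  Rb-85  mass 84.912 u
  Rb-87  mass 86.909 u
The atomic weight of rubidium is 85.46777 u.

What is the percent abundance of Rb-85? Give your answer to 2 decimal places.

With x = fraction of Rb-85 (so Rb-87 is 1 − x):
84.912·x + 86.909·(1 − x) = 85.46777
(84.912 − 86.909)·x = 85.46777 − 86.909
x = -1.44123 / -1.997 = 0.72170 → 72.17% Rb-85, 27.83% Rb-87.

72.17%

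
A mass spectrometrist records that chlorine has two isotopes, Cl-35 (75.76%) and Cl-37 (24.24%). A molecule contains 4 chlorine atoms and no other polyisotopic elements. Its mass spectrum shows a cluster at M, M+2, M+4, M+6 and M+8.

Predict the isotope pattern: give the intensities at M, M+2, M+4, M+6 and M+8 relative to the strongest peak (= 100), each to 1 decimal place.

Expanding (0.7576 + 0.2424)^4:
P(M) = 0.7576^4 = 0.329428
P(M+2) = 4 × 0.7576^3 × 0.2424^1 = 0.421612
P(M+4) = 6 × 0.7576^2 × 0.2424^2 = 0.202347
P(M+6) = 4 × 0.7576^1 × 0.2424^3 = 0.043162
P(M+8) = 0.2424^4 = 0.003452
The M+2 peak is largest (0.421612); scaling to 100 gives 78.1 : 100.0 : 48.0 : 10.2 : 0.8.

78.1 : 100.0 : 48.0 : 10.2 : 0.8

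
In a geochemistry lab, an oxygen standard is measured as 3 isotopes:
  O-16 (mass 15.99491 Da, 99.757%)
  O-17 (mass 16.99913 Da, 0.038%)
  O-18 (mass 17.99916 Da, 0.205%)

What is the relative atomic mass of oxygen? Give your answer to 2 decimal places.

16.00 Da

Ar = Σ fᵢ·mᵢ = 0.99757 × 15.99491 + 0.00038 × 16.99913 + 0.00205 × 17.99916
= 15.956042 + 0.006460 + 0.036898 = 15.999400 Da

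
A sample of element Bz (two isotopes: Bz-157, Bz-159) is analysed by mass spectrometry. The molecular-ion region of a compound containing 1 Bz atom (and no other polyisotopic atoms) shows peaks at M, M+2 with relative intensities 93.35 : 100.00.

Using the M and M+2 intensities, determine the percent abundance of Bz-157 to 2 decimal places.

48.28%

If p is the fraction of Bz that is Bz-157, then I(M+2)/I(M) = [C(1,1)·p^0·(1−p)] / p^1 = 1·(1−p)/p = 100.00/93.35 = 1.0712
(1−p)/p = 1.0712/1 = 1.0712  ⇒  p = 1/(1 + 1.0712) = 0.4828
Bz-157: 48.28%, Bz-159: 51.72%.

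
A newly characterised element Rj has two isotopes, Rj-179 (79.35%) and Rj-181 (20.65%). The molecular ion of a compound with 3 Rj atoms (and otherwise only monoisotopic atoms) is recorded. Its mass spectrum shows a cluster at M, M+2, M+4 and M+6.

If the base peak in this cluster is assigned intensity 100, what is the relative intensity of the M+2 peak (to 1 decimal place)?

Term probabilities: M 0.4996, M+2 0.3901, M+4 0.1015, M+6 0.0088. Base peak = M.
P(M) = C(3,0) × 0.7935^3 × 0.2065^0 = 1 × 0.49962113 × 1.0000 = 0.499621 (base)
P(M+2) = C(3,1) × 0.7935^2 × 0.2065^1 = 3 × 0.62964225 × 0.2065 = 0.390063
Relative intensity = 0.390063 / 0.499621 × 100 = 78.1

78.1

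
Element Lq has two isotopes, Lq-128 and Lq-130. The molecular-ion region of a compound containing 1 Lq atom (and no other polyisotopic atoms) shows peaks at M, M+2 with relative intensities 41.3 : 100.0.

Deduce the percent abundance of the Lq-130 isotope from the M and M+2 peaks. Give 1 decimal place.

If p is the fraction of Lq that is Lq-128, then I(M+2)/I(M) = [C(1,1)·p^0·(1−p)] / p^1 = 1·(1−p)/p = 100.0/41.3 = 2.4213
(1−p)/p = 2.4213/1 = 2.4213  ⇒  p = 1/(1 + 2.4213) = 0.2923
Lq-128: 29.2%, Lq-130: 70.8%.

70.8%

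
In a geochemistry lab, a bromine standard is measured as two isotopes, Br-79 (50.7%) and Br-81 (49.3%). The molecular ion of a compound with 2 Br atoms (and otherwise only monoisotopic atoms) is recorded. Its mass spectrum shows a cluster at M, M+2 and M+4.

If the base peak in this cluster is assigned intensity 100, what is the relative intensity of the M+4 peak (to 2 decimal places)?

Binomial terms of (0.507 + 0.493)^2: M 0.2570, M+2 0.4999, M+4 0.2430 → M+2 is the base peak.
P(M+2) = C(2,1) × 0.507^1 × 0.493^1 = 2 × 0.5070 × 0.4930 = 0.499902 (base)
P(M+4) = C(2,2) × 0.507^0 × 0.493^2 = 1 × 1.0000 × 0.243049 = 0.243049
Relative intensity = 0.243049 / 0.499902 × 100 = 48.62

48.62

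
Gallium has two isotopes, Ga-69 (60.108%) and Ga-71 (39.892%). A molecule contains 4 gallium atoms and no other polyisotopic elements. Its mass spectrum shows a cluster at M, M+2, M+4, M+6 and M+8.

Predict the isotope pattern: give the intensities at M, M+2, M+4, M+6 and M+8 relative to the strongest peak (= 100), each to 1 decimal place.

Expanding (0.60108 + 0.39892)^4:
P(M) = 0.60108^4 = 0.130536
P(M+2) = 4 × 0.60108^3 × 0.39892^1 = 0.346531
P(M+4) = 6 × 0.60108^2 × 0.39892^2 = 0.344975
P(M+6) = 4 × 0.60108^1 × 0.39892^3 = 0.152633
P(M+8) = 0.39892^4 = 0.025325
The M+2 peak is largest (0.346531); scaling to 100 gives 37.7 : 100.0 : 99.6 : 44.0 : 7.3.

37.7 : 100.0 : 99.6 : 44.0 : 7.3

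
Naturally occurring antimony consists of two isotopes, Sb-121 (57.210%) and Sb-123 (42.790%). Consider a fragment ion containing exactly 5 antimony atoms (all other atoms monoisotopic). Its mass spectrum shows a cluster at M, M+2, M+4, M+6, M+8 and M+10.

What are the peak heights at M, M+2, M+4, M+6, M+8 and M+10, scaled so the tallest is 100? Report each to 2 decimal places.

Each Sb atom is independently Sb-121 (p = 0.57210) or Sb-123 (q = 0.42790); the cluster is the binomial expansion (p + q)^5.
P(M) = 0.57210^5 = 0.061286
P(M+2) = 5 × 0.57210^4 × 0.42790^1 = 0.229192
P(M+4) = 10 × 0.57210^3 × 0.42790^2 = 0.342847
P(M+6) = 10 × 0.57210^2 × 0.42790^3 = 0.256431
P(M+8) = 5 × 0.57210^1 × 0.42790^4 = 0.095898
P(M+10) = 0.42790^5 = 0.014345
The M+4 peak is largest (0.342847); scaling to 100 gives 17.88 : 66.85 : 100.00 : 74.79 : 27.97 : 4.18.

17.88 : 66.85 : 100.00 : 74.79 : 27.97 : 4.18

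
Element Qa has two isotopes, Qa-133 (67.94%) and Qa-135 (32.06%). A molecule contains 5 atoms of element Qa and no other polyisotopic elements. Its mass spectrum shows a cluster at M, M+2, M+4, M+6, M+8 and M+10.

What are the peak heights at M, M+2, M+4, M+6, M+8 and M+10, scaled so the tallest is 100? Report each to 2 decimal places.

42.38 : 100.00 : 94.38 : 44.54 : 10.51 : 0.99

Each Qa atom is independently Qa-133 (p = 0.6794) or Qa-135 (q = 0.3206); the cluster is the binomial expansion (p + q)^5.
P(M) = 0.6794^5 = 0.144753
P(M+2) = 5 × 0.6794^4 × 0.3206^1 = 0.341535
P(M+4) = 10 × 0.6794^3 × 0.3206^2 = 0.322332
P(M+6) = 10 × 0.6794^2 × 0.3206^3 = 0.152104
P(M+8) = 5 × 0.6794^1 × 0.3206^4 = 0.035888
P(M+10) = 0.3206^5 = 0.003387
The M+2 peak is largest (0.341535); scaling to 100 gives 42.38 : 100.00 : 94.38 : 44.54 : 10.51 : 0.99.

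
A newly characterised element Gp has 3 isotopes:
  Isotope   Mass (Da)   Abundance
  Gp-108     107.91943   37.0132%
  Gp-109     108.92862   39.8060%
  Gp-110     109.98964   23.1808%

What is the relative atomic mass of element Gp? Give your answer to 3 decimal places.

The abundance-weighted mean is 0.370132 × 107.91943 + 0.398060 × 108.92862 + 0.231808 × 109.98964
= 39.944434 + 43.360126 + 25.496478 = 108.801038 Da

108.801 Da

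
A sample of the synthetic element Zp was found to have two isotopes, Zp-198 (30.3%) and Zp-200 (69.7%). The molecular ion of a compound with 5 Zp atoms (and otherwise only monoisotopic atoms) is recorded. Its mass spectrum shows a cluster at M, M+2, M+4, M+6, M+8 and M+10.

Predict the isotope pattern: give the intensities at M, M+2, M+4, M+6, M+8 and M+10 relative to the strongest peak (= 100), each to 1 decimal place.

Expanding (0.303 + 0.697)^5:
P(M) = 0.303^5 = 0.002554
P(M+2) = 5 × 0.303^4 × 0.697^1 = 0.029375
P(M+4) = 10 × 0.303^3 × 0.697^2 = 0.135143
P(M+6) = 10 × 0.303^2 × 0.697^3 = 0.310873
P(M+8) = 5 × 0.303^1 × 0.697^4 = 0.357556
P(M+10) = 0.697^5 = 0.164499
The M+8 peak is largest (0.357556); scaling to 100 gives 0.7 : 8.2 : 37.8 : 86.9 : 100.0 : 46.0.

0.7 : 8.2 : 37.8 : 86.9 : 100.0 : 46.0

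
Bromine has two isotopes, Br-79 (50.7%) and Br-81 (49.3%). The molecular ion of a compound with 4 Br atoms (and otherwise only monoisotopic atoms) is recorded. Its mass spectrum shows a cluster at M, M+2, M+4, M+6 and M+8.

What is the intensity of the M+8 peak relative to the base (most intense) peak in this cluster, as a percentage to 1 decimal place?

15.8%

(0.507 + 0.493)^4 gives M 0.0661, M+2 0.2570, M+4 0.3749, M+6 0.2430, M+8 0.0591; the largest is M+4.
P(M+4) = C(4,2) × 0.507^2 × 0.493^2 = 6 × 0.257049 × 0.243049 = 0.374853 (base)
P(M+8) = C(4,4) × 0.507^0 × 0.493^4 = 1 × 1.0000 × 0.05907282 = 0.059073
Relative intensity = 0.059073 / 0.374853 × 100 = 15.8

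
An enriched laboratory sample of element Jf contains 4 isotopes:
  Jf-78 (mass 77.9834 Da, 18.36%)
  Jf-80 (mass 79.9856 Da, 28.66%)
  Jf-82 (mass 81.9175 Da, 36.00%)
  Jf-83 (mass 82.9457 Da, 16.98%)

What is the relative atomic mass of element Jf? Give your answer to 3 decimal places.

80.816 Da

Weight each isotope mass by its fractional abundance: 0.1836 × 77.9834 + 0.2866 × 79.9856 + 0.3600 × 81.9175 + 0.1698 × 82.9457
= 14.31775 + 22.92387 + 29.49030 + 14.08418 = 80.81610 Da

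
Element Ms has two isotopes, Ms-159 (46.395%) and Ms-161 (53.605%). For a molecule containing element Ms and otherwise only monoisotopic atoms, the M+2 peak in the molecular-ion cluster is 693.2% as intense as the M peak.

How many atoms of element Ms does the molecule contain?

With n Ms atoms, P(M+2)/P(M) = C(n,1)·p^(n−1)q / p^n = n·q/p = n · 0.53605/0.46395.
n = 6.932 × 0.46395/0.53605 = 6.00 ≈ 6

6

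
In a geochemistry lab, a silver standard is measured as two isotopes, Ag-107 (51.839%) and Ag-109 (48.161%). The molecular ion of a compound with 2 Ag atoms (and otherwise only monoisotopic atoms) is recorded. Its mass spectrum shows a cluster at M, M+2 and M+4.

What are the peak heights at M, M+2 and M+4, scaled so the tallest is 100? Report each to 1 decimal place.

53.8 : 100.0 : 46.5

Each Ag atom is independently Ag-107 (p = 0.51839) or Ag-109 (q = 0.48161); the cluster is the binomial expansion (p + q)^2.
P(M) = 0.51839^2 = 0.268728
P(M+2) = 2 × 0.51839^1 × 0.48161^1 = 0.499324
P(M+4) = 0.48161^2 = 0.231948
The M+2 peak is largest (0.499324); scaling to 100 gives 53.8 : 100.0 : 46.5.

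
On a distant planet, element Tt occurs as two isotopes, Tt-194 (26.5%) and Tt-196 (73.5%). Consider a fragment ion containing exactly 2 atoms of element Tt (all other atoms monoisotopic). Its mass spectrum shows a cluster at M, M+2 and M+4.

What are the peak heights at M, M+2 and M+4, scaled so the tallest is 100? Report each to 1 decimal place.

13.0 : 72.1 : 100.0

The 2 Tt atoms are independent, so intensities follow the terms of (0.265 + 0.735)^2.
P(M) = 0.265^2 = 0.070225
P(M+2) = 2 × 0.265^1 × 0.735^1 = 0.389550
P(M+4) = 0.735^2 = 0.540225
The M+4 peak is largest (0.540225); scaling to 100 gives 13.0 : 72.1 : 100.0.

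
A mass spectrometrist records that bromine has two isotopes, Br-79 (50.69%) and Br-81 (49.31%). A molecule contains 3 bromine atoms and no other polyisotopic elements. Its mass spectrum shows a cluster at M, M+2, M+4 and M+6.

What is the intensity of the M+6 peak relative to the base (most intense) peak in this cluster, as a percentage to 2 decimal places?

31.54%

(0.5069 + 0.4931)^3 gives M 0.1302, M+2 0.3801, M+4 0.3698, M+6 0.1199; the largest is M+2.
P(M+2) = C(3,1) × 0.5069^2 × 0.4931^1 = 3 × 0.25694761 × 0.4931 = 0.380103 (base)
P(M+6) = C(3,3) × 0.5069^0 × 0.4931^3 = 1 × 1.0000 × 0.11989609 = 0.119896
Relative intensity = 0.119896 / 0.380103 × 100 = 31.54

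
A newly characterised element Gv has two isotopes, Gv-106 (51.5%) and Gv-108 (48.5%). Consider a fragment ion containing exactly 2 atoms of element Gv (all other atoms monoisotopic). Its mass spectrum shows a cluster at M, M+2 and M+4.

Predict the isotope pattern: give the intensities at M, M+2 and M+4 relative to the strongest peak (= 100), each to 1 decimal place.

53.1 : 100.0 : 47.1

Each Gv atom is independently Gv-106 (p = 0.515) or Gv-108 (q = 0.485); the cluster is the binomial expansion (p + q)^2.
P(M) = 0.515^2 = 0.265225
P(M+2) = 2 × 0.515^1 × 0.485^1 = 0.499550
P(M+4) = 0.485^2 = 0.235225
The M+2 peak is largest (0.499550); scaling to 100 gives 53.1 : 100.0 : 47.1.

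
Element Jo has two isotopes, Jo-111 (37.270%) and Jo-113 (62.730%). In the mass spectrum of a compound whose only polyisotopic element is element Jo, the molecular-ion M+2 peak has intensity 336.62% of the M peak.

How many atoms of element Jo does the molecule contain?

2

For n independent Jo atoms, I(M+2)/I(M) = n · (abundance Jo-113) / (abundance Jo-111) = n · 0.62730/0.37270.
n = 3.3662 × 0.37270/0.62730 = 2.00 ≈ 2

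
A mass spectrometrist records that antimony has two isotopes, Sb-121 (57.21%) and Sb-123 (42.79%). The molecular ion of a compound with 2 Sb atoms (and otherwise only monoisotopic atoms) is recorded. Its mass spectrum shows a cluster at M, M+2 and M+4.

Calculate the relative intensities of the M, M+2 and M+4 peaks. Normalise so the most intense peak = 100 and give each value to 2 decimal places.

66.85 : 100.00 : 37.40

The 2 Sb atoms are independent, so intensities follow the terms of (0.5721 + 0.4279)^2.
P(M) = 0.5721^2 = 0.327298
P(M+2) = 2 × 0.5721^1 × 0.4279^1 = 0.489603
P(M+4) = 0.4279^2 = 0.183098
The M+2 peak is largest (0.489603); scaling to 100 gives 66.85 : 100.00 : 37.40.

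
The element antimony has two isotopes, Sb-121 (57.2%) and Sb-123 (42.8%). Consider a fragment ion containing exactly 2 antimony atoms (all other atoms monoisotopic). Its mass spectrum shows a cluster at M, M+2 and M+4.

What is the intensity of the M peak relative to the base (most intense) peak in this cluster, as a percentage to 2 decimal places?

66.82%

(0.572 + 0.428)^2 gives M 0.3272, M+2 0.4896, M+4 0.1832; the largest is M+2.
P(M+2) = C(2,1) × 0.572^1 × 0.428^1 = 2 × 0.5720 × 0.4280 = 0.489632 (base)
P(M) = C(2,0) × 0.572^2 × 0.428^0 = 1 × 0.327184 × 1.0000 = 0.327184
Relative intensity = 0.327184 / 0.489632 × 100 = 66.82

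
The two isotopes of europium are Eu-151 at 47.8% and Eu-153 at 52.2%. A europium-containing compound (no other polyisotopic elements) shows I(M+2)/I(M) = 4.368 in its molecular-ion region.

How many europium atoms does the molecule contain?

4

The M+2/M ratio from n Eu atoms is n · q/p = n · 0.522/0.478.
n = 4.368 × 0.478/0.522 = 4.00 ≈ 4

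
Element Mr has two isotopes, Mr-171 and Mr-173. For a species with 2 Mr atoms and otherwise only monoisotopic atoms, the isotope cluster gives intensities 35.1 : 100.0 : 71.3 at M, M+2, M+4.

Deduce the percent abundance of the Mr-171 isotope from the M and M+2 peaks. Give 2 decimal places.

41.25%

Write p for the Mr-171 fraction. I(M+2)/I(M) = [C(2,1)·p^1·(1−p)] / p^2 = 2·(1−p)/p = 100.0/35.1 = 2.8490
(1−p)/p = 2.8490/2 = 1.4245  ⇒  p = 1/(1 + 1.4245) = 0.4125
Mr-171: 41.25%, Mr-173: 58.75%.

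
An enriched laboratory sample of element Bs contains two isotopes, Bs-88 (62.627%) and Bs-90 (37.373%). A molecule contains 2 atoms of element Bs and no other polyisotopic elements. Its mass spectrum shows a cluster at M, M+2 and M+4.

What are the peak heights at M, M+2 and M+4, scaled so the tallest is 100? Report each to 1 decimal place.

The 2 Bs atoms are independent, so intensities follow the terms of (0.62627 + 0.37373)^2.
P(M) = 0.62627^2 = 0.392214
P(M+2) = 2 × 0.62627^1 × 0.37373^1 = 0.468112
P(M+4) = 0.37373^2 = 0.139674
The M+2 peak is largest (0.468112); scaling to 100 gives 83.8 : 100.0 : 29.8.

83.8 : 100.0 : 29.8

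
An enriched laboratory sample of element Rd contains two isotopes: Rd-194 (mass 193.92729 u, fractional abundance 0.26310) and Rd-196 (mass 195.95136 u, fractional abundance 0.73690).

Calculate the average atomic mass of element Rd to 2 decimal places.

Ar = Σ fᵢ·mᵢ = 0.26310 × 193.92729 + 0.73690 × 195.95136
= 51.022270 + 144.396557 = 195.418827 u

195.42 u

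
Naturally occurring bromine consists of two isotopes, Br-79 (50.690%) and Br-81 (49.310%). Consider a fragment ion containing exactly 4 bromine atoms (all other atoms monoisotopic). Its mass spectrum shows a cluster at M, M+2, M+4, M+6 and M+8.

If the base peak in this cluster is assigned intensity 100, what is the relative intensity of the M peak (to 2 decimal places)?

(0.50690 + 0.49310)^4 gives M 0.0660, M+2 0.2569, M+4 0.3749, M+6 0.2431, M+8 0.0591; the largest is M+4.
P(M+4) = C(4,2) × 0.50690^2 × 0.49310^2 = 6 × 0.25694761 × 0.24314761 = 0.374857 (base)
P(M) = C(4,0) × 0.50690^4 × 0.49310^0 = 1 × 0.06602207 × 1.0000 = 0.066022
Relative intensity = 0.066022 / 0.374857 × 100 = 17.61

17.61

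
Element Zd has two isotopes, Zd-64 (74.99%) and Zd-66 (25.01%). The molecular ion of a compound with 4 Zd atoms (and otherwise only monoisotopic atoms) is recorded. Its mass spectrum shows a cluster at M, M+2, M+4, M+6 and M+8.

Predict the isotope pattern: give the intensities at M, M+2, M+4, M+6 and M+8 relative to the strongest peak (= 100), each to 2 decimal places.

The 4 Zd atoms are independent, so intensities follow the terms of (0.7499 + 0.2501)^4.
P(M) = 0.7499^4 = 0.316238
P(M+2) = 4 × 0.7499^3 × 0.2501^1 = 0.421875
P(M+4) = 6 × 0.7499^2 × 0.2501^2 = 0.211050
P(M+6) = 4 × 0.7499^1 × 0.2501^3 = 0.046925
P(M+8) = 0.2501^4 = 0.003913
The M+2 peak is largest (0.421875); scaling to 100 gives 74.96 : 100.00 : 50.03 : 11.12 : 0.93.

74.96 : 100.00 : 50.03 : 11.12 : 0.93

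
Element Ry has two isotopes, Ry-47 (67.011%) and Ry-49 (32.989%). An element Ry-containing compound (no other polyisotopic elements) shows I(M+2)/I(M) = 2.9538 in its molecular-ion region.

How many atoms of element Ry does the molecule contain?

With n Ry atoms, P(M+2)/P(M) = C(n,1)·p^(n−1)q / p^n = n·q/p = n · 0.32989/0.67011.
n = 2.9538 × 0.67011/0.32989 = 6.00 ≈ 6

6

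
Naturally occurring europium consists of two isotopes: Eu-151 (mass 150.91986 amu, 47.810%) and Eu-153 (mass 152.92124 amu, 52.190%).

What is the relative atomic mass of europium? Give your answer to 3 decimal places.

The abundance-weighted mean is 0.47810 × 150.91986 + 0.52190 × 152.92124
= 72.154785 + 79.809595 = 151.964380 amu

151.964 amu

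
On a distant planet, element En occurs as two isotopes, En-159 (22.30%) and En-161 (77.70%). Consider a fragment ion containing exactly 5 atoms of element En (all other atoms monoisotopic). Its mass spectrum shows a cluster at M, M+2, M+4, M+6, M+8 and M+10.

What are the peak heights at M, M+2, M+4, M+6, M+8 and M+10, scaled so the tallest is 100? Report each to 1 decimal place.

0.1 : 2.4 : 16.5 : 57.4 : 100.0 : 69.7

The 5 En atoms are independent, so intensities follow the terms of (0.2230 + 0.7770)^5.
P(M) = 0.2230^5 = 0.000551
P(M+2) = 5 × 0.2230^4 × 0.7770^1 = 0.009608
P(M+4) = 10 × 0.2230^3 × 0.7770^2 = 0.066951
P(M+6) = 10 × 0.2230^2 × 0.7770^3 = 0.233277
P(M+8) = 5 × 0.2230^1 × 0.7770^4 = 0.406405
P(M+10) = 0.7770^5 = 0.283208
The M+8 peak is largest (0.406405); scaling to 100 gives 0.1 : 2.4 : 16.5 : 57.4 : 100.0 : 69.7.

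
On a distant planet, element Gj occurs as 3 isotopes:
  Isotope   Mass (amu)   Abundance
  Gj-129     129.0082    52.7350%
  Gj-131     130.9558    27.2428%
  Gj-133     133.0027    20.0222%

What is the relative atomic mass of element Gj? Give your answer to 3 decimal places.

130.339 amu

The abundance-weighted mean is 0.527350 × 129.0082 + 0.272428 × 130.9558 + 0.200222 × 133.0027
= 68.03247 + 35.67603 + 26.63007 = 130.33857 amu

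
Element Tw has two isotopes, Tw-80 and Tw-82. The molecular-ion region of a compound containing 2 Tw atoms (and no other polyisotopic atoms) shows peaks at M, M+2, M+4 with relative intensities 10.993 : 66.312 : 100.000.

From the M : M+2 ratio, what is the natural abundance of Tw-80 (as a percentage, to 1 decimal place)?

24.9%

Let p = fractional abundance of Tw-80. I(M+2)/I(M) = [C(2,1)·p^1·(1−p)] / p^2 = 2·(1−p)/p = 66.312/10.993 = 6.0322
(1−p)/p = 6.0322/2 = 3.0161  ⇒  p = 1/(1 + 3.0161) = 0.2490
Tw-80: 24.9%, Tw-82: 75.1%.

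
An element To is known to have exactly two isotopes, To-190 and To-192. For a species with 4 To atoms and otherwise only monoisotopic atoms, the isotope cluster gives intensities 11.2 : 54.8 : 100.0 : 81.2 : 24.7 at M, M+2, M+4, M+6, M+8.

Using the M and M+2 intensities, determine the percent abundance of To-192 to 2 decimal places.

55.02%

If p is the fraction of To that is To-190, then I(M+2)/I(M) = [C(4,1)·p^3·(1−p)] / p^4 = 4·(1−p)/p = 54.8/11.2 = 4.8929
(1−p)/p = 4.8929/4 = 1.2232  ⇒  p = 1/(1 + 1.2232) = 0.4498
To-190: 44.98%, To-192: 55.02%.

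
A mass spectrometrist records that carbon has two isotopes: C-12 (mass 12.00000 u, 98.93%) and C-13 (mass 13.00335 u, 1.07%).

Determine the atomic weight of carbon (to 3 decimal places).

12.011 u

Weight each isotope mass by its fractional abundance: 0.9893 × 12.00000 + 0.0107 × 13.00335
= 11.871600 + 0.139136 = 12.010736 u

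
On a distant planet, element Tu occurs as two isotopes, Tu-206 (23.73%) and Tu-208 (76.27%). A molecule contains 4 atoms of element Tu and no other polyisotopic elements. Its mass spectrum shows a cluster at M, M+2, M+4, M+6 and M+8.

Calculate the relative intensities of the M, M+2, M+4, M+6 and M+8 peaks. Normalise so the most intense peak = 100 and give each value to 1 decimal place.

0.8 : 9.7 : 46.7 : 100.0 : 80.4

Each Tu atom is independently Tu-206 (p = 0.2373) or Tu-208 (q = 0.7627); the cluster is the binomial expansion (p + q)^4.
P(M) = 0.2373^4 = 0.003171
P(M+2) = 4 × 0.2373^3 × 0.7627^1 = 0.040767
P(M+4) = 6 × 0.2373^2 × 0.7627^2 = 0.196541
P(M+6) = 4 × 0.2373^1 × 0.7627^3 = 0.421133
P(M+8) = 0.7627^4 = 0.338388
The M+6 peak is largest (0.421133); scaling to 100 gives 0.8 : 9.7 : 46.7 : 100.0 : 80.4.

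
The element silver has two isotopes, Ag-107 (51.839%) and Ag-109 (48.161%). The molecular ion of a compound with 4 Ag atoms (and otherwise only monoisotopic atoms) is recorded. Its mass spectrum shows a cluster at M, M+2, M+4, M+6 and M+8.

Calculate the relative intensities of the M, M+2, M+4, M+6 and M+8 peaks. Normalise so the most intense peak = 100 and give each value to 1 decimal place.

19.3 : 71.8 : 100.0 : 61.9 : 14.4

Expanding (0.51839 + 0.48161)^4:
P(M) = 0.51839^4 = 0.072215
P(M+2) = 4 × 0.51839^3 × 0.48161^1 = 0.268365
P(M+4) = 6 × 0.51839^2 × 0.48161^2 = 0.373986
P(M+6) = 4 × 0.51839^1 × 0.48161^3 = 0.231634
P(M+8) = 0.48161^4 = 0.053800
The M+4 peak is largest (0.373986); scaling to 100 gives 19.3 : 71.8 : 100.0 : 61.9 : 14.4.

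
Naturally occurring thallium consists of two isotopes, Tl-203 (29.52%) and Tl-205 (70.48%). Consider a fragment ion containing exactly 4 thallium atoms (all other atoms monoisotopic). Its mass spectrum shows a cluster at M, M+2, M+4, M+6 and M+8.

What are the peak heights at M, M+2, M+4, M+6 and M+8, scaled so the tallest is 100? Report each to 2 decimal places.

1.84 : 17.54 : 62.83 : 100.00 : 59.69

Expanding (0.2952 + 0.7048)^4:
P(M) = 0.2952^4 = 0.007594
P(M+2) = 4 × 0.2952^3 × 0.7048^1 = 0.072523
P(M+4) = 6 × 0.2952^2 × 0.7048^2 = 0.259726
P(M+6) = 4 × 0.2952^1 × 0.7048^3 = 0.413403
P(M+8) = 0.7048^4 = 0.246754
The M+6 peak is largest (0.413403); scaling to 100 gives 1.84 : 17.54 : 62.83 : 100.00 : 59.69.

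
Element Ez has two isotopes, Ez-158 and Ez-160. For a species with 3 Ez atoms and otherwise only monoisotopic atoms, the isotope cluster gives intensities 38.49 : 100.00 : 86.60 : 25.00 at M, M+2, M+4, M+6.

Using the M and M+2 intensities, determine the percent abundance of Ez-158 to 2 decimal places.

53.59%

If p is the fraction of Ez that is Ez-158, then I(M+2)/I(M) = [C(3,1)·p^2·(1−p)] / p^3 = 3·(1−p)/p = 100.00/38.49 = 2.5981
(1−p)/p = 2.5981/3 = 0.8660  ⇒  p = 1/(1 + 0.8660) = 0.5359
Ez-158: 53.59%, Ez-160: 46.41%.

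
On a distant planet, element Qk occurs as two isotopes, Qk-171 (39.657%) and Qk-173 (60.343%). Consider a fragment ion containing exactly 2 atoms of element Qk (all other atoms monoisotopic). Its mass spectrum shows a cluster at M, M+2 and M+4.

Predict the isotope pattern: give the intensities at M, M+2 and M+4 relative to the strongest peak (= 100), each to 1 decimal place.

32.9 : 100.0 : 76.1

Each Qk atom is independently Qk-171 (p = 0.39657) or Qk-173 (q = 0.60343); the cluster is the binomial expansion (p + q)^2.
P(M) = 0.39657^2 = 0.157268
P(M+2) = 2 × 0.39657^1 × 0.60343^1 = 0.478604
P(M+4) = 0.60343^2 = 0.364128
The M+2 peak is largest (0.478604); scaling to 100 gives 32.9 : 100.0 : 76.1.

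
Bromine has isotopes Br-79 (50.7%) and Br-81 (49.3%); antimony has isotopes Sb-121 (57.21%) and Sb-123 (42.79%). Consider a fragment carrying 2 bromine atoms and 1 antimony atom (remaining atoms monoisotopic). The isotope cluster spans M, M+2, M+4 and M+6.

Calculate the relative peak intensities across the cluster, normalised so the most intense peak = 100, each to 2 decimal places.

Bromine pattern (n=2): 0.257049 : 0.499902 : 0.243049
Antimony pattern (n=1): 0.5721 : 0.4279
Convolve the two distributions (both contribute in 2-u steps):
  M: 0.257049×0.5721 = 0.147058
  M+2: 0.257049×0.4279 + 0.499902×0.5721 = 0.395985
  M+4: 0.499902×0.4279 + 0.243049×0.5721 = 0.352956
  M+6: 0.243049×0.4279 = 0.104001
Scale to base peak (0.395985) = 100: 37.14 : 100.00 : 89.13 : 26.26

37.14 : 100.00 : 89.13 : 26.26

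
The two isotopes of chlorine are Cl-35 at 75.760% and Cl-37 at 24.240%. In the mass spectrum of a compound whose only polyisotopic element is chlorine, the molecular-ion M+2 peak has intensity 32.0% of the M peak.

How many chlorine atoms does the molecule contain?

For n independent Cl atoms, I(M+2)/I(M) = n · (abundance Cl-37) / (abundance Cl-35) = n · 0.24240/0.75760.
n = 0.320 × 0.75760/0.24240 = 1.00 ≈ 1

1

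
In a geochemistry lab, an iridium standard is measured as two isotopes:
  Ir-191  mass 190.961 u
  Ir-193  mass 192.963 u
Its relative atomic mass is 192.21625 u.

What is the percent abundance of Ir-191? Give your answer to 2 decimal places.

37.30%

With x = fraction of Ir-191 (so Ir-193 is 1 − x):
190.961·x + 192.963·(1 − x) = 192.21625
(190.961 − 192.963)·x = 192.21625 − 192.963
x = -0.74675 / -2.002 = 0.37300 → 37.30% Ir-191, 62.70% Ir-193.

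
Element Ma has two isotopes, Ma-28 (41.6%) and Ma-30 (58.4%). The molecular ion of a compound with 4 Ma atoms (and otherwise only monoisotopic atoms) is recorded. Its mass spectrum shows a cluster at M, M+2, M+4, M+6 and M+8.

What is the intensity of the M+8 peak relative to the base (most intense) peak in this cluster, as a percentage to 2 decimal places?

32.85%

Binomial terms of (0.416 + 0.584)^4: M 0.0299, M+2 0.1682, M+4 0.3541, M+6 0.3314, M+8 0.1163 → M+4 is the base peak.
P(M+4) = C(4,2) × 0.416^2 × 0.584^2 = 6 × 0.173056 × 0.341056 = 0.354131 (base)
P(M+8) = C(4,4) × 0.416^0 × 0.584^4 = 1 × 1.0000 × 0.1163192 = 0.116319
Relative intensity = 0.116319 / 0.354131 × 100 = 32.85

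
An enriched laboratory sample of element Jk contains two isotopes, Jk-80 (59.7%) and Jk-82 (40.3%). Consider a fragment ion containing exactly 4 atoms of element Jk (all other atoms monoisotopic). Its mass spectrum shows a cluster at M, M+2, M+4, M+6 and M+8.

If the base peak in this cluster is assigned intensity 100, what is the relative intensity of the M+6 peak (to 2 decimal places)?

45.00

Binomial terms of (0.597 + 0.403)^4: M 0.1270, M+2 0.3430, M+4 0.3473, M+6 0.1563, M+8 0.0264 → M+4 is the base peak.
P(M+4) = C(4,2) × 0.597^2 × 0.403^2 = 6 × 0.356409 × 0.162409 = 0.347304 (base)
P(M+6) = C(4,3) × 0.597^1 × 0.403^3 = 4 × 0.5970 × 0.06545083 = 0.156297
Relative intensity = 0.156297 / 0.347304 × 100 = 45.00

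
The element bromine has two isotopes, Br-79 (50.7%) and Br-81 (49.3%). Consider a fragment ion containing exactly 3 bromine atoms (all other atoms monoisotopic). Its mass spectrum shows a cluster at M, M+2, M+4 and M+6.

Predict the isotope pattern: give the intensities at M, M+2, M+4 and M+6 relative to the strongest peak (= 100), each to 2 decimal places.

Expanding (0.507 + 0.493)^3:
P(M) = 0.507^3 = 0.130324
P(M+2) = 3 × 0.507^2 × 0.493^1 = 0.380175
P(M+4) = 3 × 0.507^1 × 0.493^2 = 0.369678
P(M+6) = 0.493^3 = 0.119823
The M+2 peak is largest (0.380175); scaling to 100 gives 34.28 : 100.00 : 97.24 : 31.52.

34.28 : 100.00 : 97.24 : 31.52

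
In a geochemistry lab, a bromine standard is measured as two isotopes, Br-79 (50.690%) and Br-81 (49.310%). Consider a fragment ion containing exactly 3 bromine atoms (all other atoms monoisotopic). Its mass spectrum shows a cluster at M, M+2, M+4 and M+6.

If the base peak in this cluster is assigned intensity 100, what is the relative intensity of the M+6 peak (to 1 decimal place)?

Term probabilities: M 0.1302, M+2 0.3801, M+4 0.3698, M+6 0.1199. Base peak = M+2.
P(M+2) = C(3,1) × 0.50690^2 × 0.49310^1 = 3 × 0.25694761 × 0.4931 = 0.380103 (base)
P(M+6) = C(3,3) × 0.50690^0 × 0.49310^3 = 1 × 1.0000 × 0.11989609 = 0.119896
Relative intensity = 0.119896 / 0.380103 × 100 = 31.5

31.5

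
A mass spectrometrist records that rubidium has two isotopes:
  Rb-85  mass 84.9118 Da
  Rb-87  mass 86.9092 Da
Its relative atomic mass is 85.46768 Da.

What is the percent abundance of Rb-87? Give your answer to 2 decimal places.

With x = fraction of Rb-85 (so Rb-87 is 1 − x):
84.9118·x + 86.9092·(1 − x) = 85.46768
(84.9118 − 86.9092)·x = 85.46768 − 86.9092
x = -1.44152 / -1.9974 = 0.72170 → 72.17% Rb-85, 27.83% Rb-87.

27.83%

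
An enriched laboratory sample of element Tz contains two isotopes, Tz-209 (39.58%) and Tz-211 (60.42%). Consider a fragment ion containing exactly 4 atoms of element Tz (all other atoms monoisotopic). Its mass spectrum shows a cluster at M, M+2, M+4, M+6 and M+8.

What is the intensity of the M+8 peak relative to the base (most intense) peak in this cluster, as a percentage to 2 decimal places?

Term probabilities: M 0.0245, M+2 0.1499, M+4 0.3431, M+6 0.3492, M+8 0.1333. Base peak = M+6.
P(M+6) = C(4,3) × 0.3958^1 × 0.6042^3 = 4 × 0.3958 × 0.22056783 = 0.349203 (base)
P(M+8) = C(4,4) × 0.3958^0 × 0.6042^4 = 1 × 1.0000 × 0.13326708 = 0.133267
Relative intensity = 0.133267 / 0.349203 × 100 = 38.16

38.16%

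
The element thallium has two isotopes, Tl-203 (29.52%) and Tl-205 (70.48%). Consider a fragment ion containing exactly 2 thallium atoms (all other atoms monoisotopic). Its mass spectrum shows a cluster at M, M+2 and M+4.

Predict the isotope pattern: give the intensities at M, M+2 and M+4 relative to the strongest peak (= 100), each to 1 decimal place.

17.5 : 83.8 : 100.0

Each Tl atom is independently Tl-203 (p = 0.2952) or Tl-205 (q = 0.7048); the cluster is the binomial expansion (p + q)^2.
P(M) = 0.2952^2 = 0.087143
P(M+2) = 2 × 0.2952^1 × 0.7048^1 = 0.416114
P(M+4) = 0.7048^2 = 0.496743
The M+4 peak is largest (0.496743); scaling to 100 gives 17.5 : 83.8 : 100.0.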